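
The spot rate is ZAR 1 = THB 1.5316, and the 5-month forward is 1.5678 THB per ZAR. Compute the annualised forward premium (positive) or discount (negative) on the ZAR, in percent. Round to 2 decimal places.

+5.67%

T = 5/12 years.
(F − S)/S = (1.5678 − 1.5316)/1.5316 = 0.0236354.
Annualise by dividing by T: 0.0236354 / (5/12) = 0.056725 → 5.67%.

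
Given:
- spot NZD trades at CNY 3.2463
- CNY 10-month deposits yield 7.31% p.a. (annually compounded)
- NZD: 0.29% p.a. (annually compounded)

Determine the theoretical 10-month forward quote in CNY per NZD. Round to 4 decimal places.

T = 10/12 years.
CNY accumulates by (1 + 0.0731)^(10/12) = 1.0605557.
NZD accumulates by (1 + 0.0029)^(10/12) = 1.0024161.
So F = 3.2463 × 1.0605557 / 1.0024161 = 3.434584 (CNY/NZD).

3.4346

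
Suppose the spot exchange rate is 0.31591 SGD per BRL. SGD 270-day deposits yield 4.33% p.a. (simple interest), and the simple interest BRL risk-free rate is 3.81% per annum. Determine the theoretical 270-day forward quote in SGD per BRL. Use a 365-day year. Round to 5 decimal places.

T = 270/365 years.
Growth of 1 SGD over T: 1 + 0.0433×270/365 = 1.0320301.
Growth of 1 BRL over T: 1 + 0.0381×270/365 = 1.0281836.
Forward (SGD per BRL) = 0.31591 × 1.0320301 / 1.0281836 = 0.3170918.

0.31709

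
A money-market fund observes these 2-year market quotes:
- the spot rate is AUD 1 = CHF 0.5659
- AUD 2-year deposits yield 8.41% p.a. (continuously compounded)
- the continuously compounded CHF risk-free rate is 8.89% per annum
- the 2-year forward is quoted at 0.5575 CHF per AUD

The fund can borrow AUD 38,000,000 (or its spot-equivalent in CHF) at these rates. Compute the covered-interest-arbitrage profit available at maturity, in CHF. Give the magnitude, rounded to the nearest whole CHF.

CHF 623,100

T = 2 years.
Invest the AUD and cover forward: 38,000,000 × 1.1831732216 × 0.5575 = CHF 25,065,524.70.
Convert at spot and invest in CHF: 38,000,000 × 0.5659 × 1.1945863801 = CHF 25,688,624.43.
The quoted forward undervalues AUD, so borrow AUD, convert to CHF at spot, deposit the CHF at 8.89%, and buy AUD forward at 0.5575 to cover the loan.
Profit = 25,688,624.43 − 25,065,524.70 = CHF 623,100.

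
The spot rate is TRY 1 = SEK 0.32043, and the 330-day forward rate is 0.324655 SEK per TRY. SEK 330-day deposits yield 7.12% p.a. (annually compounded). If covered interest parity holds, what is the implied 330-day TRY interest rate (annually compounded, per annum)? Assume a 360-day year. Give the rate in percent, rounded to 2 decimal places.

5.60%

T = 330/360 years.
F/S = 0.324655/0.32043 = 1.0131854 = (growth of SEK) / (growth of TRY).
SEK growth factor: (1 + 0.0712)^(330/360) = 1.0650778.
So the TRY growth factor = 1.0512171.
r = 1.0512171^(360/330) − 1 = 0.056001 → 5.60%.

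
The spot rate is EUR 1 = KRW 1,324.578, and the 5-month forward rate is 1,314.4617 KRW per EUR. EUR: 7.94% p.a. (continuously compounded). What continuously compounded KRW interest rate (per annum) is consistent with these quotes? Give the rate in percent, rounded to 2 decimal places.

6.10%

T = 5/12 years.
By CIP, F/S equals the KRW-to-EUR growth ratio: 1314.4617/1324.578 = 0.9923626.
The EUR side grows by e^(0.0794×5/12) = 1.0336367.
Hence g_KRW = 1.0257424.
r = ln(1.0257424)/(5/12) = 0.061000 → 6.10%.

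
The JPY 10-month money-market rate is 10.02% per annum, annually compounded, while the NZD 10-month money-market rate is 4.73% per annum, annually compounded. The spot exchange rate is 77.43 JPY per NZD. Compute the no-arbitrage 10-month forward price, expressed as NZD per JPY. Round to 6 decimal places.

T = 10/12 years.
JPY growth factor: (1 + 0.1002)^(10/12) = 1.0828286.
NZD growth factor: (1 + 0.0473)^(10/12) = 1.0392641.
Forward (JPY per NZD) = 77.43 × 1.0828286 / 1.0392641 = 80.67576.
Invert for NZD per JPY: 1 / 80.67576 = 0.012395.

0.012395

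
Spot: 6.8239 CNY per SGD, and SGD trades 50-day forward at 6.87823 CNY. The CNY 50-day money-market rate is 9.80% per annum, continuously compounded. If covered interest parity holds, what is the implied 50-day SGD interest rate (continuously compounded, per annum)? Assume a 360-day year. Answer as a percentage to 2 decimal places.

4.09%

T = 50/360 years.
CIP gives F = S · g_CNY/g_SGD, so g_CNY/g_SGD = 6.87823/6.8239 = 1.0079617.
The CNY side grows by e^(0.0980×50/360) = 1.0137042.
That pins the SGD growth at 1.0056971.
Take logs: ln 1.0056971 / (50/360) = 0.040903, so 4.09%.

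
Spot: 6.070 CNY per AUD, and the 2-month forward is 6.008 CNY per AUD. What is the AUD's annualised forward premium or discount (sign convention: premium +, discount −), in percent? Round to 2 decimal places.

-6.13%

T = 2/12 years.
AUD trades forward at -1.02142% vs spot over the period.
Per annum: -0.0102142 / (2/12) = -0.061285 = -6.13%.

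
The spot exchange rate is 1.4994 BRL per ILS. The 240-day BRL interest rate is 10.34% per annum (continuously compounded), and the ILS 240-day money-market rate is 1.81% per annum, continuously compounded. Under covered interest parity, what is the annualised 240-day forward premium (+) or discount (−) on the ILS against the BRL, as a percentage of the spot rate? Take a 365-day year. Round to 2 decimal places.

T = 240/365 years.
No-arbitrage forward: 1.4994 × 1.0703536 / 1.0119725 = 1.5859010 BRL/ILS.
(F − S)/S ÷ T = (1.5859010 − 1.4994)/1.4994/(240/365) = 0.087737 → 8.77%.

+8.77%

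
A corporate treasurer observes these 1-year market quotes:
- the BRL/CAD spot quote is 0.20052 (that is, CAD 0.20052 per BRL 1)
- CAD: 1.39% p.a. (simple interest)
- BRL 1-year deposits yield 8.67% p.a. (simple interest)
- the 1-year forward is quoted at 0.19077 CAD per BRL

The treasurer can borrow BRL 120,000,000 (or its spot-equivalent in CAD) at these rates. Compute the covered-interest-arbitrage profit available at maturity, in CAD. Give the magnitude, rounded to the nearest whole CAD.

CAD 480,304

T = 1 year.
Keep in BRL, deliver into the forward: 120,000,000·1.086700·0.19077 = CAD 24,877,171.08.
Swap to CAD now, deposit: 120,000,000·0.20052·1.013900 = CAD 24,396,867.36.
The quoted forward overvalues BRL, so borrow CAD, buy BRL at spot, deposit the BRL at 8.67%, and sell the proceeds forward at 0.19077.
Profit = 24,877,171.08 − 24,396,867.36 = CAD 480,304.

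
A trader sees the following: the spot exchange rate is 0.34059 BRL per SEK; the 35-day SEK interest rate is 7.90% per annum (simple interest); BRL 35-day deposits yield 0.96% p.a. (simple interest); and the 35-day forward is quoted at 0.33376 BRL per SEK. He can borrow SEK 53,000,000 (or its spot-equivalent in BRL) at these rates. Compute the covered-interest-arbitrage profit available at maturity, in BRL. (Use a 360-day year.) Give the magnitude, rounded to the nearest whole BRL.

BRL 242,974

T = 35/360 years.
Invest the SEK and cover forward: 53,000,000 × 1.0076805556 × 0.33376 = BRL 17,825,143.50.
Convert at spot and invest in BRL: 53,000,000 × 0.34059 × 1.0009333333 = BRL 18,068,117.85.
The quoted forward undervalues SEK, so borrow SEK, convert to BRL at spot, deposit the BRL at 0.96%, and buy SEK forward at 0.33376 to cover the loan.
Arbitrage profit = |17,825,143.50 − 18,068,117.85| = BRL 242,974.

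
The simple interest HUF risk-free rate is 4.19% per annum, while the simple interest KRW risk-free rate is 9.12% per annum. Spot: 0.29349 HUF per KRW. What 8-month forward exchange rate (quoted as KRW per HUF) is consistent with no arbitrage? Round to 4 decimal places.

T = 8/12 years.
Growth of 1 HUF over T: 1 + 0.0419×8/12 = 1.0279333.
KRW growth factor: 1 + 0.0912×8/12 = 1.060800.
So F = 0.29349 × 1.0279333 / 1.060800 = 0.2843968 (HUF/KRW).
Quoted the other way: 1/0.2843968 = 3.5162 KRW per HUF.

3.5162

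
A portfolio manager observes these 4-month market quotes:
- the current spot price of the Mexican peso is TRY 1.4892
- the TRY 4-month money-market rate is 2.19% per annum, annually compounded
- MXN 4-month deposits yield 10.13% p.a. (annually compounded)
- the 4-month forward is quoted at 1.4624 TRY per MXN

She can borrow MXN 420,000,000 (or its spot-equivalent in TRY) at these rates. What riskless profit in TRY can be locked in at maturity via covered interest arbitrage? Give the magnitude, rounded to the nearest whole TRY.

TRY 4,287,422

T = 4/12 years.
Keep in MXN, deliver into the forward: 420,000,000·1.03268661117·1.4624 = TRY 634,284,378.07.
Swap to TRY now, deposit: 420,000,000·1.4892·1.00724734905 = TRY 629,996,955.93.
The quoted forward overvalues MXN, so borrow TRY, buy MXN at spot, deposit the MXN at 10.13%, and sell the proceeds forward at 1.4624.
Profit = 634,284,378.07 − 629,996,955.93 = TRY 4,287,422.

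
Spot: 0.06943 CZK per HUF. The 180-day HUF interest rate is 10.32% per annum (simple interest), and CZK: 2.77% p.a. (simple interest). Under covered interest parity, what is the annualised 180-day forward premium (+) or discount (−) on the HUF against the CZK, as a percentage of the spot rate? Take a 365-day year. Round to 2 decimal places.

-7.18%

T = 180/365 years.
F = S · g_CZK/g_HUF = 0.06943 × 1.0136603/1.0508932 = 0.06697011.
Annualised premium = (F − S)/S × (1/T) = (0.06697011 − 0.06943)/0.06943 ÷ (180/365) = -7.18%.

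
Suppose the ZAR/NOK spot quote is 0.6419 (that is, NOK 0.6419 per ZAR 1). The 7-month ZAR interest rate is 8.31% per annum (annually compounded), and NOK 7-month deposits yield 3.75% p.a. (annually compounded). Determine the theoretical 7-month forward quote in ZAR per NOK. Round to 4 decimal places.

1.5975

T = 7/12 years.
NOK accumulates by (1 + 0.0375)^(7/12) = 1.0217071.
ZAR accumulates by (1 + 0.0831)^(7/12) = 1.0476671.
CIP: F = S · (grow NOK)/(grow ZAR) = 0.6419 × 1.0217071/1.0476671 = 0.6259944 NOK per ZAR.
Quoted the other way: 1/0.6259944 = 1.5975 ZAR per NOK.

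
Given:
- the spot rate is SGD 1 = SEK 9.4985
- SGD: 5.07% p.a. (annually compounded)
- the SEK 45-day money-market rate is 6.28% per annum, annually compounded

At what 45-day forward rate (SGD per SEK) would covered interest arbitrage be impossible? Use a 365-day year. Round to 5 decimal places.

T = 45/365 years.
SEK accumulates by (1 + 0.0628)^(45/365) = 1.0075373.
SGD accumulates by (1 + 0.0507)^(45/365) = 1.006116.
CIP: F = S · (grow SEK)/(grow SGD) = 9.4985 × 1.0075373/1.006116 = 9.511918 SEK per SGD.
Quoted the other way: 1/9.511918 = 0.10513 SGD per SEK.

0.10513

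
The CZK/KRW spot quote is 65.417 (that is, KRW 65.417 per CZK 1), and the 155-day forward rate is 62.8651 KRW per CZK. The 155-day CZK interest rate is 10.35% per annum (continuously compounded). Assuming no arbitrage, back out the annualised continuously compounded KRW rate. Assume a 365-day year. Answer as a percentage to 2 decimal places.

0.98%

T = 155/365 years.
CIP gives F = S · g_KRW/g_CZK, so g_KRW/g_CZK = 62.8651/65.417 = 0.9609903.
The CZK side grows by e^(0.1035×155/365) = 1.0449323.
Hence g_KRW = 1.0041698.
Take logs: ln 1.0041698 / (155/365) = 0.009799, so 0.98%.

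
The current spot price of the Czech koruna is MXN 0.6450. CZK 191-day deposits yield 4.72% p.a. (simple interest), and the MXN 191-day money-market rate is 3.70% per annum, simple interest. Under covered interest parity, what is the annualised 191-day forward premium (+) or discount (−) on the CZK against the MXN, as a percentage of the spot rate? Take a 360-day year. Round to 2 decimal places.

-1.00%

T = 191/360 years.
F = S · g_MXN/g_CZK = 0.645 × 1.0196306/1.0250422 = 0.6415948.
(F − S)/S ÷ T = (0.6415948 − 0.645)/0.645/(191/360) = -0.009951 → -1.00%.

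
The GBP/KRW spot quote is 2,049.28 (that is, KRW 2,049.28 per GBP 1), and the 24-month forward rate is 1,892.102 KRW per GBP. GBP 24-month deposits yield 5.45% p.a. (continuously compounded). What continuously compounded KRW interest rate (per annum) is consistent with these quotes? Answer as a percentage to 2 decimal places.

T = 2 years.
CIP gives F = S · g_KRW/g_GBP, so g_KRW/g_GBP = 1892.102/2049.28 = 0.9233009.
GBP growth factor: e^(0.0545×2) = 1.1151624.
So the KRW growth factor = 1.0296304.
Take logs: ln 1.0296304 / 2 = 0.014600, so 1.46%.

1.46%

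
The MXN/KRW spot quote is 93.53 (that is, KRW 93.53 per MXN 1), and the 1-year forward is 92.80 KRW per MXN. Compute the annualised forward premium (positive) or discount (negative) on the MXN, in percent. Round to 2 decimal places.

-0.78%

T = 1 year.
MXN trades forward at -0.78050% vs spot over the period.
Per annum: -0.0078050 / 1 = -0.007805 = -0.78%.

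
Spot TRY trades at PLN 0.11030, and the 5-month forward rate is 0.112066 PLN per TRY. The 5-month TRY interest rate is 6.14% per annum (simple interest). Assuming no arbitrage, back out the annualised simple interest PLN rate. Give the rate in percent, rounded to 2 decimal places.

T = 5/12 years.
F/S = 0.112066/0.1103 = 1.0160109 = (growth of PLN) / (growth of TRY).
The TRY side grows by 1 + 0.0614×5/12 = 1.0255833.
So the PLN growth factor = 1.0420038.
r = (1.0420038 − 1)/(5/12) = 0.100809 → 10.08%.

10.08%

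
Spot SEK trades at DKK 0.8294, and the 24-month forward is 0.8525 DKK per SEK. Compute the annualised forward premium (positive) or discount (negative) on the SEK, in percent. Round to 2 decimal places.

T = 2 years.
SEK trades forward at +2.78515% vs spot over the period.
×(1/T) gives 1.39% p.a.

+1.39%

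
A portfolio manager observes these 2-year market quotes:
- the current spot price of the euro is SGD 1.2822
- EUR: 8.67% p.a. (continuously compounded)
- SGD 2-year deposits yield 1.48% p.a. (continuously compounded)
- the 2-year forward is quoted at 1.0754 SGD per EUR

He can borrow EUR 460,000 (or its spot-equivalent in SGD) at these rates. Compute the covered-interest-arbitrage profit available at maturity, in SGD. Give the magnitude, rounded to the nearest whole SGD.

SGD 19,183

T = 2 years.
Route A — deposit EUR, sell forward: 460,000 × 1.18934175 × 1.0754 = SGD 588,348.33.
Route B — convert at spot, deposit SGD: 460,000 × 1.2822 × 1.03004243 = SGD 607,531.39.
The quoted forward undervalues EUR, so borrow EUR, convert to SGD at spot, deposit the SGD at 1.48%, and buy EUR forward at 1.0754 to cover the loan.
The gap between the two covered legs is SGD 19,183.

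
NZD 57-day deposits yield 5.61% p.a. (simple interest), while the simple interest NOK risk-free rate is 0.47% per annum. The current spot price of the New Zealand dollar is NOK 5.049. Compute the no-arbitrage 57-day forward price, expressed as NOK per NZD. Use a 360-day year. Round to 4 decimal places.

5.0083

T = 57/360 years.
NOK accumulates by 1 + 0.0047×57/360 = 1.0007442.
Growth of 1 NZD over T: 1 + 0.0561×57/360 = 1.0088825.
CIP: F = S · (grow NOK)/(grow NZD) = 5.049 × 1.0007442/1.0088825 = 5.008271 NOK per NZD.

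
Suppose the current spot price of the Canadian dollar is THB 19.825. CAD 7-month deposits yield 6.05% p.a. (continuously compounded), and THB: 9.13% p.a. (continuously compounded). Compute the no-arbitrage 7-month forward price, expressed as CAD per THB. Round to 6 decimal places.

T = 7/12 years.
THB accumulates by e^(0.0913×7/12) = 1.0547021.
CAD growth factor: e^(0.0605×7/12) = 1.0359218.
Forward (THB per CAD) = 19.825 × 1.0547021 / 1.0359218 = 20.18441.
Invert for CAD per THB: 1 / 20.18441 = 0.049543.

0.049543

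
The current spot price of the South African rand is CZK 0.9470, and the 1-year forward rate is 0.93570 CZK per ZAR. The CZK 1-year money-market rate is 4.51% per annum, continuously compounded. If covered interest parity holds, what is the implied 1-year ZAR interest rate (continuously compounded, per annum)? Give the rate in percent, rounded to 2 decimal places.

T = 1 year.
By CIP, F/S equals the CZK-to-ZAR growth ratio: 0.9357/0.947 = 0.9880676.
The CZK side grows by e^(0.0451×1) = 1.0461325.
That pins the ZAR growth at 1.0587661.
Take logs: ln 1.0587661 / 1 = 0.057104, so 5.71%.

5.71%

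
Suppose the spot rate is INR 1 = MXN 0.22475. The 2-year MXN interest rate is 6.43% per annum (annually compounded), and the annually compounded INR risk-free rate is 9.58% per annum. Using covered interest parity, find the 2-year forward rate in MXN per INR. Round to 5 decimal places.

0.21201

T = 2 years.
MXN growth factor: (1 + 0.0643)^2 = 1.1327345.
INR accumulates by (1 + 0.0958)^2 = 1.2007776.
Forward (MXN per INR) = 0.22475 × 1.1327345 / 1.2007776 = 0.2120143.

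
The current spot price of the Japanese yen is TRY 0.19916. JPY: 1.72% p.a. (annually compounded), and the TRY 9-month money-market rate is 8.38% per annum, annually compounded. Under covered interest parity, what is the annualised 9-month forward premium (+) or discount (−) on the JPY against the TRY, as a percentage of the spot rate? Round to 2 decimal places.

T = 9/12 years.
No-arbitrage forward: 0.19916 × 1.0622136 / 1.0128725 = 0.20886189 TRY/JPY.
Annualised premium = (F − S)/S × (1/T) = (0.20886189 − 0.19916)/0.19916 ÷ (9/12) = 6.50%.

+6.50%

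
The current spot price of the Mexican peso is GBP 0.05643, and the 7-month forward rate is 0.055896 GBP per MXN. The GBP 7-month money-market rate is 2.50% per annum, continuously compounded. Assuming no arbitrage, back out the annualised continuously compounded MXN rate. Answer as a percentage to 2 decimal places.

4.13%

T = 7/12 years.
By CIP, F/S equals the GBP-to-MXN growth ratio: 0.055896/0.05643 = 0.9905369.
GBP growth factor: e^(0.0250×7/12) = 1.0146902.
That pins the MXN growth at 1.024384.
Take logs: ln 1.024384 / (7/12) = 0.041300, so 4.13%.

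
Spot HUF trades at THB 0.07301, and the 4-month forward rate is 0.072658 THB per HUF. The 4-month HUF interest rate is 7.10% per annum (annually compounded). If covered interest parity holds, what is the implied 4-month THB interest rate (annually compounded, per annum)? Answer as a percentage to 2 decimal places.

5.56%

T = 4/12 years.
F/S = 0.072658/0.07301 = 0.9951787 = (growth of THB) / (growth of HUF).
The HUF side grows by (1 + 0.0710)^(4/12) = 1.0231277.
That pins the THB growth at 1.0181949.
Annualise: 1.0181949^(12/4) − 1 = 0.055584 = 5.56%.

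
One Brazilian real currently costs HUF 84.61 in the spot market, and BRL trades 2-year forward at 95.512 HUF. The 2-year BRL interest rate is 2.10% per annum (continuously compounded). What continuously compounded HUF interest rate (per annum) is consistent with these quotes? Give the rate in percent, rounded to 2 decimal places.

8.16%

T = 2 years.
CIP gives F = S · g_HUF/g_BRL, so g_HUF/g_BRL = 95.512/84.61 = 1.1288500.
The BRL side grows by e^(0.0210×2) = 1.0428945.
Hence g_HUF = 1.1772715.
Take logs: ln 1.1772715 / 2 = 0.081600, so 8.16%.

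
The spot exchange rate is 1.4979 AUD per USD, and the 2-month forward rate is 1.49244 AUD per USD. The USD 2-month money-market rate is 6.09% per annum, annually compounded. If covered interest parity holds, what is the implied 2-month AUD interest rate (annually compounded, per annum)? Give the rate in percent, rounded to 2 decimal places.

3.79%

T = 2/12 years.
By CIP, F/S equals the AUD-to-USD growth ratio: 1.49244/1.4979 = 0.9963549.
USD growth factor: (1 + 0.0609)^(2/12) = 1.0099016.
Hence g_AUD = 1.0062204.
r = 1.0062204^(12/2) − 1 = 0.037908 → 3.79%.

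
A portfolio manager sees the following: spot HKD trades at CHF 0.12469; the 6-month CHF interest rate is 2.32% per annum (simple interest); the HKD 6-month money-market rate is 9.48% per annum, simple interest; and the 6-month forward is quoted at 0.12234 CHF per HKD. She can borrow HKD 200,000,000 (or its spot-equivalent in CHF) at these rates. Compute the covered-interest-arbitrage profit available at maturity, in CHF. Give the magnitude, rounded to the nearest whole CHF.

CHF 400,502

T = 6/12 years.
Route A — deposit HKD, sell forward: 200,000,000 × 1.047400 × 0.12234 = CHF 25,627,783.20.
Route B — convert at spot, deposit CHF: 200,000,000 × 0.12469 × 1.011600 = CHF 25,227,280.80.
The quoted forward overvalues HKD, so borrow CHF, buy HKD at spot, deposit the HKD at 9.48%, and sell the proceeds forward at 0.12234.
The gap between the two covered legs is CHF 400,502.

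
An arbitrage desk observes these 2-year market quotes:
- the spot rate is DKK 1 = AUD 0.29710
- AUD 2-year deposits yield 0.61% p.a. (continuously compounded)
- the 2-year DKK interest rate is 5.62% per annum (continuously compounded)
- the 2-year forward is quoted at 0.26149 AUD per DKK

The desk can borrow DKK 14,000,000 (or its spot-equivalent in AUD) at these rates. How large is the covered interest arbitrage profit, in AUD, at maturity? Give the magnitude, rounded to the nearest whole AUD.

T = 2 years.
Keep in DKK, deliver into the forward: 14,000,000·1.118960355·0.26149 = AUD 4,096,357.21.
Swap to AUD now, deposit: 14,000,000·0.29710·1.012274724 = AUD 4,210,455.49.
The quoted forward undervalues DKK, so borrow DKK, convert to AUD at spot, deposit the AUD at 0.61%, and buy DKK forward at 0.26149 to cover the loan.
Arbitrage profit = |4,096,357.21 − 4,210,455.49| = AUD 114,098.

AUD 114,098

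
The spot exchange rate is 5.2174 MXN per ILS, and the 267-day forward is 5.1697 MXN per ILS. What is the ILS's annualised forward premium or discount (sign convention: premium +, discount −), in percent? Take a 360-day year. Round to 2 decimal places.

T = 267/360 years.
ILS trades forward at -0.91425% vs spot over the period.
Annualise by dividing by T: -0.0091425 / (267/360) = -0.012327 → -1.23%.

-1.23%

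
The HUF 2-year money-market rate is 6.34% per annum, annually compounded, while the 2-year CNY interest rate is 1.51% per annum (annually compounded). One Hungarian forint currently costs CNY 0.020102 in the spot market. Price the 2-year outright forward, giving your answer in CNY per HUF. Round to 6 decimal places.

T = 2 years.
CNY accumulates by (1 + 0.0151)^2 = 1.030428.
Growth of 1 HUF over T: (1 + 0.0634)^2 = 1.1308196.
Forward (CNY per HUF) = 0.020102 × 1.030428 / 1.1308196 = 0.01831739.

0.018317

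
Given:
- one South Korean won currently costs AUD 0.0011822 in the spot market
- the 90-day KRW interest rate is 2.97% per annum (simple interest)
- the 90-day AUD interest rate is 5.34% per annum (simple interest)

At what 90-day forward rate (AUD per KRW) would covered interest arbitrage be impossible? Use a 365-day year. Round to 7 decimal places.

0.0011891

T = 90/365 years.
Growth of 1 AUD over T: 1 + 0.0534×90/365 = 1.0131671.
KRW accumulates by 1 + 0.0297×90/365 = 1.0073233.
So F = 0.0011822 × 1.0131671 / 1.0073233 = 0.001189058 (AUD/KRW).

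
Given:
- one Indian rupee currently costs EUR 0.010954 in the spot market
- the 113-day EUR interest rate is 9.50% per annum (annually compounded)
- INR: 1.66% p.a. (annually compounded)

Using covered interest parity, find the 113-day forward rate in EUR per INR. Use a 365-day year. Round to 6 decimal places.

0.011209

T = 113/365 years.
EUR accumulates by (1 + 0.0950)^(113/365) = 1.028495.
Growth of 1 INR over T: (1 + 0.0166)^(113/365) = 1.005110.
Forward (EUR per INR) = 0.010954 × 1.028495 / 1.005110 = 0.01120886.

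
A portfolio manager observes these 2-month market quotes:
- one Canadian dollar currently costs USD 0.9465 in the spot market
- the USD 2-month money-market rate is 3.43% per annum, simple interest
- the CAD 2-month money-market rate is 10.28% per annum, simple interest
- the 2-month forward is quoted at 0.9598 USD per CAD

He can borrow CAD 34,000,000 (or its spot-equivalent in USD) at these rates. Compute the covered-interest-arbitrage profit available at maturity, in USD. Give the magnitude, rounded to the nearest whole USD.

USD 827,347

T = 2/12 years.
Route A — deposit CAD, sell forward: 34,000,000 × 1.0171333333 × 0.9598 = USD 33,192,315.49.
Route B — convert at spot, deposit USD: 34,000,000 × 0.9465 × 1.0057166667 = USD 32,364,968.05.
The quoted forward overvalues CAD, so borrow USD, buy CAD at spot, deposit the CAD at 10.28%, and sell the proceeds forward at 0.9598.
Profit = 33,192,315.49 − 32,364,968.05 = USD 827,347.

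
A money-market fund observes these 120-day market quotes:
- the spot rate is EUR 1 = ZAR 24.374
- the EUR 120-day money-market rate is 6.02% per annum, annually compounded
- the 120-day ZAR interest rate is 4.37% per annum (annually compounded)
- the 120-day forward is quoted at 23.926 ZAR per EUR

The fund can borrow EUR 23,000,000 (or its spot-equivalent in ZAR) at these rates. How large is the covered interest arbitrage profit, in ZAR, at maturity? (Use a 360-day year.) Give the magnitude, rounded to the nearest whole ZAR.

ZAR 7,525,772

T = 120/360 years.
Invest the EUR and cover forward: 23,000,000 × 1.01967694498 × 23.926 = ZAR 561,126,183.47.
Convert at spot and invest in ZAR: 23,000,000 × 24.374 × 1.01435948491 = ZAR 568,651,955.96.
The quoted forward undervalues EUR, so borrow EUR, convert to ZAR at spot, deposit the ZAR at 4.37%, and buy EUR forward at 23.926 to cover the loan.
Profit = 568,651,955.96 − 561,126,183.47 = ZAR 7,525,772.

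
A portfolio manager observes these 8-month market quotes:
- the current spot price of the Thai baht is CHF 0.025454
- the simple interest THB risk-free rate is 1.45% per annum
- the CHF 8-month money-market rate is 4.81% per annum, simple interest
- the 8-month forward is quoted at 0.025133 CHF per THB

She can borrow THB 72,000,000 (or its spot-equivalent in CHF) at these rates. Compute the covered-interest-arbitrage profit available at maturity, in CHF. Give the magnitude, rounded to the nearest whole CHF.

CHF 64,388

T = 8/12 years.
Keep in THB, deliver into the forward: 72,000,000·1.009666667·0.025133 = CHF 1,827,068.57.
Swap to CHF now, deposit: 72,000,000·0.025454·1.032066667 = CHF 1,891,456.20.
The quoted forward undervalues THB, so borrow THB, convert to CHF at spot, deposit the CHF at 4.81%, and buy THB forward at 0.025133 to cover the loan.
Profit = 1,891,456.20 − 1,827,068.57 = CHF 64,388.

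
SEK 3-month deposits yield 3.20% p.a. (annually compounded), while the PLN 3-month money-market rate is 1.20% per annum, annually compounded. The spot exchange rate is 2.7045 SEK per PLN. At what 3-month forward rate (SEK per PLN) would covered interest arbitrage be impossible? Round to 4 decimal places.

2.7178

T = 3/12 years.
SEK accumulates by (1 + 0.0320)^(3/12) = 1.0079058.
Growth of 1 PLN over T: (1 + 0.0120)^(3/12) = 1.0029866.
Forward (SEK per PLN) = 2.7045 × 1.0079058 / 1.0029866 = 2.717764.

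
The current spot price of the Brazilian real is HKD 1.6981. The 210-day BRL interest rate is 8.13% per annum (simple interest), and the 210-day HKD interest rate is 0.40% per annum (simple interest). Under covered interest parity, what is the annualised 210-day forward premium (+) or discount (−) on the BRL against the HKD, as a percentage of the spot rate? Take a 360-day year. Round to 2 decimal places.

-7.38%

T = 210/360 years.
CIP forward (HKD per BRL) = 1.6981 × 1.0023333/1.047425 = 1.6249967.
(F − S)/S ÷ T = (1.6249967 − 1.6981)/1.6981/(210/360) = -0.073800 → -7.38%.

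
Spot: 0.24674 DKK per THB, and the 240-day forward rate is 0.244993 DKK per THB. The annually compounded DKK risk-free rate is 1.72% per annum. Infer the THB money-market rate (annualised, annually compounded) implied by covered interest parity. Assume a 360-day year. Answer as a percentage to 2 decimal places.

T = 240/360 years.
F/S = 0.244993/0.24674 = 0.9929197 = (growth of DKK) / (growth of THB).
The DKK side grows by (1 + 0.0172)^(240/360) = 1.011434.
So the THB growth factor = 1.0186463.
Annualise: 1.0186463^(360/240) − 1 = 0.028099 = 2.81%.

2.81%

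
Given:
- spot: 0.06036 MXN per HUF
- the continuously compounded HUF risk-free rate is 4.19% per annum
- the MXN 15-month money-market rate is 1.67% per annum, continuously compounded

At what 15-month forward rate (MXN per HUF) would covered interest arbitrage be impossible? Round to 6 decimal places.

T = 15/12 years.
MXN accumulates by e^(0.0167×15/12) = 1.0210944.
HUF growth factor: e^(0.0419×15/12) = 1.0537708.
So F = 0.06036 × 1.0210944 / 1.0537708 = 0.05848830 (MXN/HUF).

0.058488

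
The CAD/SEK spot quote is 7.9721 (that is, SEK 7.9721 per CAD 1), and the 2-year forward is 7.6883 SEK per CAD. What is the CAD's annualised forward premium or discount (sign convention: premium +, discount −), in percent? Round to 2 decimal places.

-1.78%

T = 2 years.
(F − S)/S = (7.6883 − 7.9721)/7.9721 = -0.0355992.
Per annum: -0.0355992 / 2 = -0.017800 = -1.78%.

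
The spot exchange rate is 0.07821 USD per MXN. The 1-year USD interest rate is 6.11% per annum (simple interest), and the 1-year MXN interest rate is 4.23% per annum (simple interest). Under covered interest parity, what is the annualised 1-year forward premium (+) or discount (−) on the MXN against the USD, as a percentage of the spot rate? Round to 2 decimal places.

T = 1 year.
No-arbitrage forward: 0.07821 × 1.061100 / 1.042300 = 0.07962068 USD/MXN.
Annualised premium = (F − S)/S × (1/T) = (0.07962068 − 0.07821)/0.07821 ÷ 1 = 1.80%.

+1.80%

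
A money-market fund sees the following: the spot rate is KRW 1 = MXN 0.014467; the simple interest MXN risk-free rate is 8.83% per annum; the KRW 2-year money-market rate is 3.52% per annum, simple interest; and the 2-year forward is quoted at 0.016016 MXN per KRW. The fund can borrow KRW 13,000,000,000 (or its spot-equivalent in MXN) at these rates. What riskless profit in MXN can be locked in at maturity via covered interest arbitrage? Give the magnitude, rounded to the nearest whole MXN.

T = 2 years.
Keep in KRW, deliver into the forward: 13,000,000,000·1.070400·0.016016 = MXN 222,865,843.20.
Swap to MXN now, deposit: 13,000,000,000·0.014467·1.176600 = MXN 221,284,338.60.
The quoted forward overvalues KRW, so borrow MXN, buy KRW at spot, deposit the KRW at 3.52%, and sell the proceeds forward at 0.016016.
The gap between the two covered legs is MXN 1,581,505.

MXN 1,581,505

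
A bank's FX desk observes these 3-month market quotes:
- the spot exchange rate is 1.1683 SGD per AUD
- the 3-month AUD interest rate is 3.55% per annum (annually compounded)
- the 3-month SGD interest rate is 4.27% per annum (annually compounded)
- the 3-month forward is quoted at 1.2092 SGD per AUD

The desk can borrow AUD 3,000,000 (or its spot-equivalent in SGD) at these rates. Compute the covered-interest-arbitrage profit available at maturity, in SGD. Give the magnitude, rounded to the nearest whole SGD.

SGD 117,645

T = 3/12 years.
Route A — deposit AUD, sell forward: 3,000,000 × 1.00875924 × 1.2092 = SGD 3,659,375.02.
Route B — convert at spot, deposit SGD: 3,000,000 × 1.1683 × 1.010508203 = SGD 3,541,730.20.
The quoted forward overvalues AUD, so borrow SGD, buy AUD at spot, deposit the AUD at 3.55%, and sell the proceeds forward at 1.2092.
The gap between the two covered legs is SGD 117,645.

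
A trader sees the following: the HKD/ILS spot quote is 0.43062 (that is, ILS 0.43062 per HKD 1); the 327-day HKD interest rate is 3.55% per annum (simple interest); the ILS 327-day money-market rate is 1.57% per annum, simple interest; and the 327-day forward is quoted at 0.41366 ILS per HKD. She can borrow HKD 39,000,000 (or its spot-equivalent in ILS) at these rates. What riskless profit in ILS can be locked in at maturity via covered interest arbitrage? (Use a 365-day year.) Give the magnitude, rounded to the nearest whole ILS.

ILS 384,571

T = 327/365 years.
Keep in HKD, deliver into the forward: 39,000,000·1.0318041096·0.41366 = ILS 16,645,827.43.
Swap to ILS now, deposit: 39,000,000·0.43062·1.0140654795 = ILS 17,030,398.19.
The quoted forward undervalues HKD, so borrow HKD, convert to ILS at spot, deposit the ILS at 1.57%, and buy HKD forward at 0.41366 to cover the loan.
The gap between the two covered legs is ILS 384,571.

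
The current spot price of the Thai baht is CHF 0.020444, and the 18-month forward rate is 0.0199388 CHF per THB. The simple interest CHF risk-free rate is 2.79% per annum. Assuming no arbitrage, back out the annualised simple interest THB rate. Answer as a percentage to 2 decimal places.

T = 18/12 years.
CIP gives F = S · g_CHF/g_THB, so g_CHF/g_THB = 0.0199388/0.020444 = 0.9752886.
The CHF side grows by 1 + 0.0279×18/12 = 1.041850.
So the THB growth factor = 1.0682479.
r = (1.0682479 − 1)/(18/12) = 0.045499 → 4.55%.

4.55%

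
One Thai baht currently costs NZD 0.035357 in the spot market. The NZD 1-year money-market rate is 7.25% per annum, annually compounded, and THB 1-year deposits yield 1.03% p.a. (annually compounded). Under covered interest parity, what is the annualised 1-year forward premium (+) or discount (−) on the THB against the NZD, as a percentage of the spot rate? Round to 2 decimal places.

+6.16%

T = 1 year.
CIP forward (NZD per THB) = 0.035357 × 1.072500/1.010300 = 0.037533785.
Annualised premium = (F − S)/S × (1/T) = (0.037533785 − 0.035357)/0.035357 ÷ 1 = 6.16%.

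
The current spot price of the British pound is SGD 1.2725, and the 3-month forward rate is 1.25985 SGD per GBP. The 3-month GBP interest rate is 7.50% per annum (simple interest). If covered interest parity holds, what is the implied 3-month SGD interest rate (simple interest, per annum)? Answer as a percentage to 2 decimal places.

3.45%

T = 3/12 years.
By CIP, F/S equals the SGD-to-GBP growth ratio: 1.25985/1.2725 = 0.9900589.
The GBP side grows by 1 + 0.0750×3/12 = 1.018750.
Hence g_SGD = 1.0086225.
r = (1.0086225 − 1)/(3/12) = 0.034490 → 3.45%.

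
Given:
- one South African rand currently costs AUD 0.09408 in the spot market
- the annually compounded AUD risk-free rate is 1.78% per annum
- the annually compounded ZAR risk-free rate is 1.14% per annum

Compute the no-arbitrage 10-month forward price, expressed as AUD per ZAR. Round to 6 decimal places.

0.094576

T = 10/12 years.
Growth of 1 AUD over T: (1 + 0.0178)^(10/12) = 1.0148115.
ZAR growth factor: (1 + 0.0114)^(10/12) = 1.009491.
CIP: F = S · (grow AUD)/(grow ZAR) = 0.09408 × 1.0148115/1.009491 = 0.09457585 AUD per ZAR.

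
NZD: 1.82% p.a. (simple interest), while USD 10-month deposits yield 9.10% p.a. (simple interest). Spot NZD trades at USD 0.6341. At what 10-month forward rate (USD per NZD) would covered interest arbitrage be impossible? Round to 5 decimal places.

0.67199

T = 10/12 years.
USD growth factor: 1 + 0.0910×10/12 = 1.0758333.
NZD accumulates by 1 + 0.0182×10/12 = 1.0151667.
So F = 0.6341 × 1.0758333 / 1.0151667 = 0.6719940 (USD/NZD).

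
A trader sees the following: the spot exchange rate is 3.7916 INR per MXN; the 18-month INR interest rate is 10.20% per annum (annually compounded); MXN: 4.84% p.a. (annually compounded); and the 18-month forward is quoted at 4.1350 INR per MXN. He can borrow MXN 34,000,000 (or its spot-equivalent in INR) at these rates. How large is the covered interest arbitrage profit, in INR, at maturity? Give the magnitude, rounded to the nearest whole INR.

INR 1,786,334

T = 18/12 years.
Keep in MXN, deliver into the forward: 34,000,000·1.07347149934·4.1350 = INR 150,919,358.09.
Swap to INR now, deposit: 34,000,000·3.7916·1.15683758929 = INR 149,133,023.72.
The quoted forward overvalues MXN, so borrow INR, buy MXN at spot, deposit the MXN at 4.84%, and sell the proceeds forward at 4.1350.
Profit = 150,919,358.09 − 149,133,023.72 = INR 1,786,334.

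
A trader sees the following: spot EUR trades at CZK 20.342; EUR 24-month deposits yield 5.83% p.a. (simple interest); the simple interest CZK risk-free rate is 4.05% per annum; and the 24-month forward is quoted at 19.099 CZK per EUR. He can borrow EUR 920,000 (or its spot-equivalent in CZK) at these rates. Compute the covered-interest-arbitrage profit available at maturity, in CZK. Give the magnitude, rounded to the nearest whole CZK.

T = 2 years.
Keep in EUR, deliver into the forward: 920,000·1.116600·19.099 = CZK 19,619,867.93.
Swap to CZK now, deposit: 920,000·20.342·1.081000 = CZK 20,230,525.84.
The quoted forward undervalues EUR, so borrow EUR, convert to CZK at spot, deposit the CZK at 4.05%, and buy EUR forward at 19.099 to cover the loan.
Arbitrage profit = |19,619,867.93 − 20,230,525.84| = CZK 610,658.

CZK 610,658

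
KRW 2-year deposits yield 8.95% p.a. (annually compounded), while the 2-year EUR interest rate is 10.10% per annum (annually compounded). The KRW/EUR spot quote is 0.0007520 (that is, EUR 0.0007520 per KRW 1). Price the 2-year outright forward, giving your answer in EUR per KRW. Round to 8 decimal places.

T = 2 years.
EUR growth factor: (1 + 0.1010)^2 = 1.212201.
KRW accumulates by (1 + 0.0895)^2 = 1.1870102.
Forward (EUR per KRW) = 0.000752 × 1.212201 / 1.1870102 = 0.0007679590.

0.00076796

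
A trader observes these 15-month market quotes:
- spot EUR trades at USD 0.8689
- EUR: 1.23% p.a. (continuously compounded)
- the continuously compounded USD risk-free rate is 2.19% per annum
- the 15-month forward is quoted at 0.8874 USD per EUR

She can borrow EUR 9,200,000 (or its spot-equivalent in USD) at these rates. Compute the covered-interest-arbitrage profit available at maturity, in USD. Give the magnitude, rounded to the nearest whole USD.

T = 15/12 years.
Invest the EUR and cover forward: 9,200,000 × 1.015493803 × 0.8874 = USD 8,290,572.65.
Convert at spot and invest in USD: 9,200,000 × 0.8689 × 1.027753138 = USD 8,215,735.25.
The quoted forward overvalues EUR, so borrow USD, buy EUR at spot, deposit the EUR at 1.23%, and sell the proceeds forward at 0.8874.
Arbitrage profit = |8,290,572.65 − 8,215,735.25| = USD 74,837.

USD 74,837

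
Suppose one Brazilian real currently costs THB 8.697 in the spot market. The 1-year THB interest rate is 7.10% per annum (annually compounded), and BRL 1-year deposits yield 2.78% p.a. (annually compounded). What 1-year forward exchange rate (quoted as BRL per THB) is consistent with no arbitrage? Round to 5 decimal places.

T = 1 year.
Growth of 1 THB over T: (1 + 0.0710)^1 = 1.071000.
BRL growth factor: (1 + 0.0278)^1 = 1.027800.
So F = 8.697 × 1.071000 / 1.027800 = 9.062548 (THB/BRL).
Quoted the other way: 1/9.062548 = 0.11034 BRL per THB.

0.11034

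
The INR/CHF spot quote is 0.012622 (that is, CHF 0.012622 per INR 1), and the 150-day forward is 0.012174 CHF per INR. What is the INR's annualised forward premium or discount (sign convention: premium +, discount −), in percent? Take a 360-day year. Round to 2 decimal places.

-8.52%

T = 150/360 years.
INR trades forward at -3.54936% vs spot over the period.
Annualise by dividing by T: -0.0354936 / (150/360) = -0.085185 → -8.52%.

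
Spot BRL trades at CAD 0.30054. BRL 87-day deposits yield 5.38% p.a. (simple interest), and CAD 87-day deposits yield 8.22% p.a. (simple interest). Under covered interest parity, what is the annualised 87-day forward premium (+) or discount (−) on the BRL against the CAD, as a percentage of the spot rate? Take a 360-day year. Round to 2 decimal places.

T = 87/360 years.
F = S · g_CAD/g_BRL = 0.30054 × 1.019865/1.0130017 = 0.30257622.
Annualised premium = (F − S)/S × (1/T) = (0.30257622 − 0.30054)/0.30054 ÷ (87/360) = 2.80%.

+2.80%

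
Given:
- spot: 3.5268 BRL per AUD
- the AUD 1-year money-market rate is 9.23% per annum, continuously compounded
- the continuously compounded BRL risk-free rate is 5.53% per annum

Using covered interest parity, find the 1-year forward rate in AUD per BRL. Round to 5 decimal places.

0.29423

T = 1 year.
Growth of 1 BRL over T: e^(0.0553×1) = 1.0568576.
Growth of 1 AUD over T: e^(0.0923×1) = 1.0966938.
So F = 3.5268 × 1.0568576 / 1.0966938 = 3.398693 (BRL/AUD).
Invert for AUD per BRL: 1 / 3.398693 = 0.29423.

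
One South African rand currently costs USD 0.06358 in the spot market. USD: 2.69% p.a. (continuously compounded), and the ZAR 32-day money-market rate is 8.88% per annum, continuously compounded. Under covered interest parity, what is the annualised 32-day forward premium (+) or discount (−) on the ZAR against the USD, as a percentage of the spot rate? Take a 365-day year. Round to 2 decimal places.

T = 32/365 years.
F = S · g_USD/g_ZAR = 0.06358 × 1.0023611/1.0078156 = 0.06323589.
(F − S)/S ÷ T = (0.06323589 − 0.06358)/0.06358/(32/365) = -0.061733 → -6.17%.

-6.17%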